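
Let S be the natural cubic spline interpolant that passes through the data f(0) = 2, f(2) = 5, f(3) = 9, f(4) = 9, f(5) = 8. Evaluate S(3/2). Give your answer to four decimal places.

3.4488

Write M_i for S''(x_i). With h_i = 2, 1, 1, 1 and divided differences Δ_i = 3/2, 4, 0, -1, the continuity of S' gives the tridiagonal system
  2·M_0 + 6·M_1 + 1·M_2 = 6(Δ_1 - Δ_0) = 15
  1·M_1 + 4·M_2 + 1·M_3 = 6(Δ_2 - Δ_1) = -24
  1·M_2 + 4·M_3 + 1·M_4 = 6(Δ_3 - Δ_2) = -6
Natural end conditions: M_0 = M_4 = 0.
Solving: M_0 = 0, M_1 = 315/86, M_2 = -300/43, M_3 = 21/86, M_4 = 0.
On [0, 2], S(t) = 2 + 12/43·t + 0·t² + 105/344·t³.
With t = 3/2: S(3/2) = 9491/2752.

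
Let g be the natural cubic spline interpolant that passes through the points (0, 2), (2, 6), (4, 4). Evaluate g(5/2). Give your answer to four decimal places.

5.9922

Put m_i = g'' at the i-th knot. Here h = (2, 2) and Δ = (2, -1), so the interior equations h_(i-1)·m_(i-1) + 2(h_(i-1)+h_i)·m_i + h_i·m_(i+1) = 6(Δ_i − Δ_(i-1)) read
  2·m_0 + 8·m_1 + 2·m_2 = 6(Δ_1 - Δ_0) = -18
Natural end conditions: m_0 = m_2 = 0.
Solving: m_0 = 0, m_1 = -9/4, m_2 = 0.
On [2, 4], g(x) = 6 + 1/2·(x - 2) - 9/8·(x - 2)² + 3/16·(x - 2)³.
With (x - 2) = 1/2: g(5/2) = 767/128.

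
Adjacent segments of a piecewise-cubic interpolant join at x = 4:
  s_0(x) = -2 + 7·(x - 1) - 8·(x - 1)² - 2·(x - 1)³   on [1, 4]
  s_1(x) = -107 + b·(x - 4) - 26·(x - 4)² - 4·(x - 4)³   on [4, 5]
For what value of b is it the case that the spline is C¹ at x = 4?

s_0'(x) = 7 - 16·(x - 1) - 6·(x - 1)², so s_0'(4) = -95. On the right, s_1'(4) = b, so b = -95.

-95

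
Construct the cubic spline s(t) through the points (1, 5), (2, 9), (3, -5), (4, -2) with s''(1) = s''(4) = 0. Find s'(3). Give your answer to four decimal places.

With m_i denoting the second derivative at x_i, h_i = 1, 1, 1, and Δ_i = (y_(i+1) − y_i)/h_i = 4, -14, 3:
  1·m_0 + 4·m_1 + 1·m_2 = 6(Δ_1 - Δ_0) = -108
  1·m_1 + 4·m_2 + 1·m_3 = 6(Δ_2 - Δ_1) = 102
Natural end conditions: m_0 = m_3 = 0.
Solving the tridiagonal system: m_0 = 0, m_1 = -178/5, m_2 = 172/5, m_3 = 0.
On [3, 4], s'(t) = b_2 + 2c_2·(t - 3) + 3d_2·(t - 3)² with b_2 = Δ_2 - h_2(2m_2 + m_3)/6 = -127/15, c_2 = m_2/2 = 86/5, d_2 = (m_3 - m_2)/(6h_2) = -86/15. So s'(3) = -127/15.

-8.4667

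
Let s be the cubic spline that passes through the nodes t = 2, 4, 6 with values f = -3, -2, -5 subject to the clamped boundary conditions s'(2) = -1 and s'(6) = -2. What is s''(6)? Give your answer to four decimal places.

With M_i denoting the second derivative at x_i, h_i = 2, 2, and Δ_i = (y_(i+1) − y_i)/h_i = 1/2, -3/2:
  2·M_0 + 8·M_1 + 2·M_2 = 6(Δ_1 - Δ_0) = -12
Clamped end conditions give two more equations: 2h_0·M_0 + h_0·M_1 = 6(Δ_0 - s'(2)) = 9 and h_1·M_1 + 2h_1·M_2 = 6(s'(6) - Δ_1) = -3.
Forward elimination and back-substitution give M_0 = 7/2, M_1 = -5/2, M_2 = 1/2.

0.5000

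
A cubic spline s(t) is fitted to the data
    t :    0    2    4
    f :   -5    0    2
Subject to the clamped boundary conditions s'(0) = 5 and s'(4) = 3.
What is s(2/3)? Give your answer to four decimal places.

Let M_i = s''(x_i). Step sizes h_i = 2, 2; slopes of the chords Δ_i = (y_(i+1) - y_i)/h_i = 5/2, 1.
  2·M_0 + 8·M_1 + 2·M_2 = 6(Δ_1 - Δ_0) = -9
Clamped end conditions give two more equations: 2h_0·M_0 + h_0·M_1 = 6(Δ_0 - s'(0)) = -15 and h_1·M_1 + 2h_1·M_2 = 6(s'(4) - Δ_1) = 12.
Solving the tridiagonal system: M_0 = -25/8, M_1 = -5/4, M_2 = 29/8.
On [0, 2], s(t) = -5 + 5·t - 25/16·t² + 5/32·t³.
With t = 2/3: s(2/3) = -125/54.

-2.3148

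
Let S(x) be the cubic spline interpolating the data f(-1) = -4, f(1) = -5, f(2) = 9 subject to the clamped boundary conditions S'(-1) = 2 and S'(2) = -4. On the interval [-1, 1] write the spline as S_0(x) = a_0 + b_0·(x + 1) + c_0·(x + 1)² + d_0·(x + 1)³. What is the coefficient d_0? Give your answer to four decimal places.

4.4375

Write M_i for S''(x_i). With h_i = 2, 1 and divided differences Δ_i = -1/2, 14, the continuity of S' gives the tridiagonal system
  2·M_0 + 6·M_1 + 1·M_2 = 6(Δ_1 - Δ_0) = 87
Clamped end conditions give two more equations: 2h_0·M_0 + h_0·M_1 = 6(Δ_0 - S'(-1)) = -15 and h_1·M_1 + 2h_1·M_2 = 6(S'(2) - Δ_1) = -108.
Solving: M_0 = -81/4, M_1 = 33, M_2 = -141/2.
On [-1, 1], with S_0(x) = a_0 + b_0·(x + 1) + c_0·(x + 1)² + d_0·(x + 1)³: c_0 = M_0/2 = -81/8, d_0 = (M_1 - M_0)/(6h_0) = 71/16, b_0 = Δ_0 - h_0(2M_0 + M_1)/6 = 2.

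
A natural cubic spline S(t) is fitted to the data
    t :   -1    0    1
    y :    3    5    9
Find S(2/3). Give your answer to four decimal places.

With σ_i denoting the second derivative at x_i, h_i = 1, 1, and Δ_i = (y_(i+1) − y_i)/h_i = 2, 4:
  1·σ_0 + 4·σ_1 + 1·σ_2 = 6(Δ_1 - Δ_0) = 12
Natural end conditions: σ_0 = σ_2 = 0.
Solving: σ_0 = 0, σ_1 = 3, σ_2 = 0.
On [0, 1], S(t) = 5 + 3·t + 3/2·t² - 1/2·t³.
With t = 2/3: S(2/3) = 203/27.

7.5185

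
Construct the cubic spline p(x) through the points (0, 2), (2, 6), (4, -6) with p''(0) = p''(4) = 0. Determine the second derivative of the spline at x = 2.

Let m_i = p''(x_i). Step sizes h_i = 2, 2; slopes of the chords Δ_i = (y_(i+1) - y_i)/h_i = 2, -6.
  2·m_0 + 8·m_1 + 2·m_2 = 6(Δ_1 - Δ_0) = -48
Natural end conditions: m_0 = m_2 = 0.
Solving: m_0 = 0, m_1 = -6, m_2 = 0.

-6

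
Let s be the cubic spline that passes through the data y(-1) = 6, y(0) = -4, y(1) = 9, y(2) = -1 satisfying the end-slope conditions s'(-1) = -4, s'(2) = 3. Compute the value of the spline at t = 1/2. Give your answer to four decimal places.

2.7917

Write M_i for s''(x_i). With h_i = 1, 1, 1 and divided differences Δ_i = -10, 13, -10, the continuity of s' gives the tridiagonal system
  1·M_0 + 4·M_1 + 1·M_2 = 6(Δ_1 - Δ_0) = 138
  1·M_1 + 4·M_2 + 1·M_3 = 6(Δ_2 - Δ_1) = -138
Clamped end conditions give two more equations: 2h_0·M_0 + h_0·M_1 = 6(Δ_0 - s'(-1)) = -36 and h_2·M_2 + 2h_2·M_3 = 6(s'(2) - Δ_2) = 78.
Hence M_0 = -752/15, M_1 = 964/15, M_2 = -1034/15, M_3 = 1102/15.
On [0, 1], s(t) = -4 + 46/15·t + 482/15·t² - 111/5·t³.
With t = 1/2: s(1/2) = 67/24.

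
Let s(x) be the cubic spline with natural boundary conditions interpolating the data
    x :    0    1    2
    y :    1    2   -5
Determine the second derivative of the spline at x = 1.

-12

Let M_i = s''(x_i). Step sizes h_i = 1, 1; slopes of the chords Δ_i = (y_(i+1) - y_i)/h_i = 1, -7.
  1·M_0 + 4·M_1 + 1·M_2 = 6(Δ_1 - Δ_0) = -48
Natural end conditions: M_0 = M_2 = 0.
Solving the tridiagonal system: M_0 = 0, M_1 = -12, M_2 = 0.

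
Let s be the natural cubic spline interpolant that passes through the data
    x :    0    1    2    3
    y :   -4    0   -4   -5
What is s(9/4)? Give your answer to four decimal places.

-4.6875

Put M_i = s'' at the i-th knot. Here h = (1, 1, 1) and Δ = (4, -4, -1), so the interior equations h_(i-1)·M_(i-1) + 2(h_(i-1)+h_i)·M_i + h_i·M_(i+1) = 6(Δ_i − Δ_(i-1)) read
  1·M_0 + 4·M_1 + 1·M_2 = 6(Δ_1 - Δ_0) = -48
  1·M_1 + 4·M_2 + 1·M_3 = 6(Δ_2 - Δ_1) = 18
Natural end conditions: M_0 = M_3 = 0.
Solving: M_0 = 0, M_1 = -14, M_2 = 8, M_3 = 0.
On [2, 3], s(x) = -4 - 11/3·(x - 2) + 4·(x - 2)² - 4/3·(x - 2)³.
With (x - 2) = 1/4: s(9/4) = -75/16.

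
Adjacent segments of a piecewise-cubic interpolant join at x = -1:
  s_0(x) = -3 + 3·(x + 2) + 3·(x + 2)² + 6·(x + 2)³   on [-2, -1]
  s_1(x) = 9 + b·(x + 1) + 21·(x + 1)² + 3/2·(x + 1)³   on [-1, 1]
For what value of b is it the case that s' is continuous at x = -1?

27

s_0'(x) = 3 + 6·(x + 2) + 18·(x + 2)², so s_0'(-1) = 27. On the right, s_1'(-1) = b, so b = 27.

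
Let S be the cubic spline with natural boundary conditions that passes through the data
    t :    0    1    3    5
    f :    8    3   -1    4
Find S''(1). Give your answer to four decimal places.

Let M_i = S''(x_i). Step sizes h_i = 1, 2, 2; slopes of the chords Δ_i = (y_(i+1) - y_i)/h_i = -5, -2, 5/2.
  1·M_0 + 6·M_1 + 2·M_2 = 6(Δ_1 - Δ_0) = 18
  2·M_1 + 8·M_2 + 2·M_3 = 6(Δ_2 - Δ_1) = 27
Natural end conditions: M_0 = M_3 = 0.
Solving the tridiagonal system: M_0 = 0, M_1 = 45/22, M_2 = 63/22, M_3 = 0.

2.0455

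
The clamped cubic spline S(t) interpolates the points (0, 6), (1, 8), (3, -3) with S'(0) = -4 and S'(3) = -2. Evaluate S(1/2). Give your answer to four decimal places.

Put M_i = S'' at the i-th knot. Here h = (1, 2) and Δ = (2, -11/2), so the interior equations h_(i-1)·M_(i-1) + 2(h_(i-1)+h_i)·M_i + h_i·M_(i+1) = 6(Δ_i − Δ_(i-1)) read
  1·M_0 + 6·M_1 + 2·M_2 = 6(Δ_1 - Δ_0) = -45
Clamped end conditions give two more equations: 2h_0·M_0 + h_0·M_1 = 6(Δ_0 - S'(0)) = 36 and h_1·M_1 + 2h_1·M_2 = 6(S'(3) - Δ_1) = 21.
Solving: M_0 = 157/6, M_1 = -49/3, M_2 = 161/12.
On [0, 1], S(t) = 6 - 4·t + 157/12·t² - 85/12·t³.
With t = 1/2: S(1/2) = 613/96.

6.3854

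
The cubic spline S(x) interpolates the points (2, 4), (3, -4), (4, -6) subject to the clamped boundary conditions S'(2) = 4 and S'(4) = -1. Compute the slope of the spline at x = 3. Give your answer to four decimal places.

Put M_i = S'' at the i-th knot. Here h = (1, 1) and Δ = (-8, -2), so the interior equations h_(i-1)·M_(i-1) + 2(h_(i-1)+h_i)·M_i + h_i·M_(i+1) = 6(Δ_i − Δ_(i-1)) read
  1·M_0 + 4·M_1 + 1·M_2 = 6(Δ_1 - Δ_0) = 36
Clamped end conditions give two more equations: 2h_0·M_0 + h_0·M_1 = 6(Δ_0 - S'(2)) = -72 and h_1·M_1 + 2h_1·M_2 = 6(S'(4) - Δ_1) = 6.
Solving the tridiagonal system: M_0 = -95/2, M_1 = 23, M_2 = -17/2.
On [3, 4], S'(x) = b_1 + 2c_1·(x - 3) + 3d_1·(x - 3)² with b_1 = Δ_1 - h_1(2M_1 + M_2)/6 = -33/4, c_1 = M_1/2 = 23/2, d_1 = (M_2 - M_1)/(6h_1) = -21/4. So S'(3) = -33/4.

-8.2500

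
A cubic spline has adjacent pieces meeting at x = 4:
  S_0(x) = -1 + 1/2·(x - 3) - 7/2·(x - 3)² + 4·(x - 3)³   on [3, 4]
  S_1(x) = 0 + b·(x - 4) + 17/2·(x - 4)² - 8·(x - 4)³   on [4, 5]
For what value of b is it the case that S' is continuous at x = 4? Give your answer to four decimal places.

S_0'(x) = 1/2 - 7·(x - 3) + 12·(x - 3)², so S_0'(4) = 11/2. On the right, S_1'(4) = b, so b = 11/2.

5.5000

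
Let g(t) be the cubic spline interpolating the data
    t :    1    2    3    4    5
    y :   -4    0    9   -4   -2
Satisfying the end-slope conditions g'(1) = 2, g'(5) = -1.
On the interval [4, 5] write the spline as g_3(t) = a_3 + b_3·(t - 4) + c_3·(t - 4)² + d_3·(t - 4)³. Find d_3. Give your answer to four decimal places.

-12.0536

Put σ_i = g'' at the i-th knot. Here h = (1, 1, 1, 1) and Δ = (4, 9, -13, 2), so the interior equations h_(i-1)·σ_(i-1) + 2(h_(i-1)+h_i)·σ_i + h_i·σ_(i+1) = 6(Δ_i − Δ_(i-1)) read
  1·σ_0 + 4·σ_1 + 1·σ_2 = 6(Δ_1 - Δ_0) = 30
  1·σ_1 + 4·σ_2 + 1·σ_3 = 6(Δ_2 - Δ_1) = -132
  1·σ_2 + 4·σ_3 + 1·σ_4 = 6(Δ_3 - Δ_2) = 90
Clamped end conditions give two more equations: 2h_0·σ_0 + h_0·σ_1 = 6(Δ_0 - g'(1)) = 12 and h_3·σ_3 + 2h_3·σ_4 = 6(g'(5) - Δ_3) = -18.
Hence σ_0 = -123/28, σ_1 = 291/14, σ_2 = -195/4, σ_3 = 591/14, σ_4 = -843/28.
On [4, 5], with g_3(t) = a_3 + b_3·(t - 4) + c_3·(t - 4)² + d_3·(t - 4)³: c_3 = σ_3/2 = 591/28, d_3 = (σ_4 - σ_3)/(6h_3) = -675/56, b_3 = Δ_3 - h_3(2σ_3 + σ_4)/6 = -395/56.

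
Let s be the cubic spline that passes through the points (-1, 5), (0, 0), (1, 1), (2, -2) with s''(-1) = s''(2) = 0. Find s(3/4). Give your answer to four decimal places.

0.7938

With M_i denoting the second derivative at x_i, h_i = 1, 1, 1, and Δ_i = (y_(i+1) − y_i)/h_i = -5, 1, -3:
  1·M_0 + 4·M_1 + 1·M_2 = 6(Δ_1 - Δ_0) = 36
  1·M_1 + 4·M_2 + 1·M_3 = 6(Δ_2 - Δ_1) = -24
Natural end conditions: M_0 = M_3 = 0.
Solving: M_0 = 0, M_1 = 56/5, M_2 = -44/5, M_3 = 0.
On [0, 1], s(x) = 0 - 19/15·x + 28/5·x² - 10/3·x³.
With x = 3/4: s(3/4) = 127/160.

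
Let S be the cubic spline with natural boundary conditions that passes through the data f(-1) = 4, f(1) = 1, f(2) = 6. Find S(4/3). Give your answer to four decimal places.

2.2654

With m_i denoting the second derivative at x_i, h_i = 2, 1, and Δ_i = (y_(i+1) − y_i)/h_i = -3/2, 5:
  2·m_0 + 6·m_1 + 1·m_2 = 6(Δ_1 - Δ_0) = 39
Natural end conditions: m_0 = m_2 = 0.
Solving: m_0 = 0, m_1 = 13/2, m_2 = 0.
On [1, 2], S(x) = 1 + 17/6·(x - 1) + 13/4·(x - 1)² - 13/12·(x - 1)³.
With (x - 1) = 1/3: S(4/3) = 367/162.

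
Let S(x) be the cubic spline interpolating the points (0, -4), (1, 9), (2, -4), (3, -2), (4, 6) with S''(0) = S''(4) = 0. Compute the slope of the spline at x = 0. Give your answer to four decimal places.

20.9286

With m_i denoting the second derivative at x_i, h_i = 1, 1, 1, 1, and Δ_i = (y_(i+1) − y_i)/h_i = 13, -13, 2, 8:
  1·m_0 + 4·m_1 + 1·m_2 = 6(Δ_1 - Δ_0) = -156
  1·m_1 + 4·m_2 + 1·m_3 = 6(Δ_2 - Δ_1) = 90
  1·m_2 + 4·m_3 + 1·m_4 = 6(Δ_3 - Δ_2) = 36
Natural end conditions: m_0 = m_4 = 0.
Forward elimination and back-substitution give m_0 = 0, m_1 = -333/7, m_2 = 240/7, m_3 = 3/7, m_4 = 0.
On [0, 1], S'(x) = b_0 + 2c_0·x + 3d_0·x² with b_0 = Δ_0 - h_0(2m_0 + m_1)/6 = 293/14, c_0 = m_0/2 = 0, d_0 = (m_1 - m_0)/(6h_0) = -111/14. So S'(0) = 293/14.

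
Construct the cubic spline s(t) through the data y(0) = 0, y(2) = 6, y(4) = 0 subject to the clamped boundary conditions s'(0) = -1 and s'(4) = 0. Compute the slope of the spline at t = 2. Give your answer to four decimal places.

Put M_i = s'' at the i-th knot. Here h = (2, 2) and Δ = (3, -3), so the interior equations h_(i-1)·M_(i-1) + 2(h_(i-1)+h_i)·M_i + h_i·M_(i+1) = 6(Δ_i − Δ_(i-1)) read
  2·M_0 + 8·M_1 + 2·M_2 = 6(Δ_1 - Δ_0) = -36
Clamped end conditions give two more equations: 2h_0·M_0 + h_0·M_1 = 6(Δ_0 - s'(0)) = 24 and h_1·M_1 + 2h_1·M_2 = 6(s'(4) - Δ_1) = 18.
Hence M_0 = 43/4, M_1 = -19/2, M_2 = 37/4.
On [2, 4], s'(t) = b_1 + 2c_1·(t - 2) + 3d_1·(t - 2)² with b_1 = Δ_1 - h_1(2M_1 + M_2)/6 = 1/4, c_1 = M_1/2 = -19/4, d_1 = (M_2 - M_1)/(6h_1) = 25/16. So s'(2) = 1/4.

0.2500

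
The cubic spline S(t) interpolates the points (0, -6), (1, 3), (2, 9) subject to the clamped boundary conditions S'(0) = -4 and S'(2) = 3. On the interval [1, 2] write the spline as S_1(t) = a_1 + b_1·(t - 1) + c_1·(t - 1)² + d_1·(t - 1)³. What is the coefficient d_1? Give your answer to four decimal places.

With M_i denoting the second derivative at x_i, h_i = 1, 1, and Δ_i = (y_(i+1) − y_i)/h_i = 9, 6:
  1·M_0 + 4·M_1 + 1·M_2 = 6(Δ_1 - Δ_0) = -18
Clamped end conditions give two more equations: 2h_0·M_0 + h_0·M_1 = 6(Δ_0 - S'(0)) = 78 and h_1·M_1 + 2h_1·M_2 = 6(S'(2) - Δ_1) = -18.
Hence M_0 = 47, M_1 = -16, M_2 = -1.
On [1, 2], with S_1(t) = a_1 + b_1·(t - 1) + c_1·(t - 1)² + d_1·(t - 1)³: c_1 = M_1/2 = -8, d_1 = (M_2 - M_1)/(6h_1) = 5/2, b_1 = Δ_1 - h_1(2M_1 + M_2)/6 = 23/2.

2.5000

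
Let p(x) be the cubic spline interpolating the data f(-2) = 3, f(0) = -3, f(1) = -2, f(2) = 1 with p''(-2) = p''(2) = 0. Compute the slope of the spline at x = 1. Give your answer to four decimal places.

2.3043

Put M_i = p'' at the i-th knot. Here h = (2, 1, 1) and Δ = (-3, 1, 3), so the interior equations h_(i-1)·M_(i-1) + 2(h_(i-1)+h_i)·M_i + h_i·M_(i+1) = 6(Δ_i − Δ_(i-1)) read
  2·M_0 + 6·M_1 + 1·M_2 = 6(Δ_1 - Δ_0) = 24
  1·M_1 + 4·M_2 + 1·M_3 = 6(Δ_2 - Δ_1) = 12
Natural end conditions: M_0 = M_3 = 0.
Solving the tridiagonal system: M_0 = 0, M_1 = 84/23, M_2 = 48/23, M_3 = 0.
On [1, 2], p'(x) = b_2 + 2c_2·(x - 1) + 3d_2·(x - 1)² with b_2 = Δ_2 - h_2(2M_2 + M_3)/6 = 53/23, c_2 = M_2/2 = 24/23, d_2 = (M_3 - M_2)/(6h_2) = -8/23. So p'(1) = 53/23.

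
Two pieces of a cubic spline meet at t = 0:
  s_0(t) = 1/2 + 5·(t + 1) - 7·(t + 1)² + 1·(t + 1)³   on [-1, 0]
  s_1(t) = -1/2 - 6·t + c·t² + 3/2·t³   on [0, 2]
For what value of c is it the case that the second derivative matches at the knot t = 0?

s_0''(t) = -14 + 6·(t + 1), so s_0''(0) = -8. On the right, s_1''(0) = 2c, so c = -4.

-4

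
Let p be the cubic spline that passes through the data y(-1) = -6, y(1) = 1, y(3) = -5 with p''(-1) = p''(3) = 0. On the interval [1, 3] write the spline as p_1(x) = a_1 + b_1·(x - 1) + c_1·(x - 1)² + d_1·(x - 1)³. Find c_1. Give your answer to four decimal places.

Let M_i = p''(x_i). Step sizes h_i = 2, 2; slopes of the chords Δ_i = (y_(i+1) - y_i)/h_i = 7/2, -3.
  2·M_0 + 8·M_1 + 2·M_2 = 6(Δ_1 - Δ_0) = -39
Natural end conditions: M_0 = M_2 = 0.
Forward elimination and back-substitution give M_0 = 0, M_1 = -39/8, M_2 = 0.
On [1, 3], with p_1(x) = a_1 + b_1·(x - 1) + c_1·(x - 1)² + d_1·(x - 1)³: c_1 = M_1/2 = -39/16, d_1 = (M_2 - M_1)/(6h_1) = 13/32, b_1 = Δ_1 - h_1(2M_1 + M_2)/6 = 1/4.

-2.4375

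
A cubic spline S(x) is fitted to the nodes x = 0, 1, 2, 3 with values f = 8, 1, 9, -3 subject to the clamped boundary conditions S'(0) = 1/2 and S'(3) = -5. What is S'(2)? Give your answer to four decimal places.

-2.0333

Put m_i = S'' at the i-th knot. Here h = (1, 1, 1) and Δ = (-7, 8, -12), so the interior equations h_(i-1)·m_(i-1) + 2(h_(i-1)+h_i)·m_i + h_i·m_(i+1) = 6(Δ_i − Δ_(i-1)) read
  1·m_0 + 4·m_1 + 1·m_2 = 6(Δ_1 - Δ_0) = 90
  1·m_1 + 4·m_2 + 1·m_3 = 6(Δ_2 - Δ_1) = -120
Clamped end conditions give two more equations: 2h_0·m_0 + h_0·m_1 = 6(Δ_0 - S'(0)) = -45 and h_2·m_2 + 2h_2·m_3 = 6(S'(3) - Δ_2) = 42.
Solving: m_0 = -694/15, m_1 = 713/15, m_2 = -808/15, m_3 = 719/15.
On [2, 3], S'(x) = b_2 + 2c_2·(x - 2) + 3d_2·(x - 2)² with b_2 = Δ_2 - h_2(2m_2 + m_3)/6 = -61/30, c_2 = m_2/2 = -404/15, d_2 = (m_3 - m_2)/(6h_2) = 509/30. So S'(2) = -61/30.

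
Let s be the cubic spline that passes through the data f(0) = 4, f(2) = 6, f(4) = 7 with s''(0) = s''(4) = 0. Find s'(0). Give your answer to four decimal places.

Let M_i = s''(x_i). Step sizes h_i = 2, 2; slopes of the chords Δ_i = (y_(i+1) - y_i)/h_i = 1, 1/2.
  2·M_0 + 8·M_1 + 2·M_2 = 6(Δ_1 - Δ_0) = -3
Natural end conditions: M_0 = M_2 = 0.
Solving: M_0 = 0, M_1 = -3/8, M_2 = 0.
On [0, 2], s'(x) = b_0 + 2c_0·x + 3d_0·x² with b_0 = Δ_0 - h_0(2M_0 + M_1)/6 = 9/8, c_0 = M_0/2 = 0, d_0 = (M_1 - M_0)/(6h_0) = -1/32. So s'(0) = 9/8.

1.1250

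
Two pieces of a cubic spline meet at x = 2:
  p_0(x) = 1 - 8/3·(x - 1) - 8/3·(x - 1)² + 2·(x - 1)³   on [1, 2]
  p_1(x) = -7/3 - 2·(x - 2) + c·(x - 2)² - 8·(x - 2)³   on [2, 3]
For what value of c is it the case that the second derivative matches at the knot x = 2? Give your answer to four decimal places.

p_0''(x) = -16/3 + 12·(x - 1), so p_0''(2) = 20/3. On the right, p_1''(2) = 2c, so c = 10/3.

3.3333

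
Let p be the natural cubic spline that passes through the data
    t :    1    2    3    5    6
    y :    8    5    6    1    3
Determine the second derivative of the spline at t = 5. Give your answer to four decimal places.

Let m_i = p''(x_i). Step sizes h_i = 1, 1, 2, 1; slopes of the chords Δ_i = (y_(i+1) - y_i)/h_i = -3, 1, -5/2, 2.
  1·m_0 + 4·m_1 + 1·m_2 = 6(Δ_1 - Δ_0) = 24
  1·m_1 + 6·m_2 + 2·m_3 = 6(Δ_2 - Δ_1) = -21
  2·m_2 + 6·m_3 + 1·m_4 = 6(Δ_3 - Δ_2) = 27
Natural end conditions: m_0 = m_4 = 0.
Solving the tridiagonal system: m_0 = 0, m_1 = 474/61, m_2 = -432/61, m_3 = 837/122, m_4 = 0.

6.8607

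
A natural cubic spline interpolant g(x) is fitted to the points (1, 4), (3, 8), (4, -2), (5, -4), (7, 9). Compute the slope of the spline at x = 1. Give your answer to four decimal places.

6.7803

Put M_i = g'' at the i-th knot. Here h = (2, 1, 1, 2) and Δ = (2, -10, -2, 13/2), so the interior equations h_(i-1)·M_(i-1) + 2(h_(i-1)+h_i)·M_i + h_i·M_(i+1) = 6(Δ_i − Δ_(i-1)) read
  2·M_0 + 6·M_1 + 1·M_2 = 6(Δ_1 - Δ_0) = -72
  1·M_1 + 4·M_2 + 1·M_3 = 6(Δ_2 - Δ_1) = 48
  1·M_2 + 6·M_3 + 2·M_4 = 6(Δ_3 - Δ_2) = 51
Natural end conditions: M_0 = M_4 = 0.
Hence M_0 = 0, M_1 = -631/44, M_2 = 309/22, M_3 = 271/44, M_4 = 0.
On [1, 3], g'(x) = b_0 + 2c_0·(x - 1) + 3d_0·(x - 1)² with b_0 = Δ_0 - h_0(2M_0 + M_1)/6 = 895/132, c_0 = M_0/2 = 0, d_0 = (M_1 - M_0)/(6h_0) = -631/528. So g'(1) = 895/132.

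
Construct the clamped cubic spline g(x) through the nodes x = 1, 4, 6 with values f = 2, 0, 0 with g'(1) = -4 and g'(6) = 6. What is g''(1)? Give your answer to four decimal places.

4.9333

Put m_i = g'' at the i-th knot. Here h = (3, 2) and Δ = (-2/3, 0), so the interior equations h_(i-1)·m_(i-1) + 2(h_(i-1)+h_i)·m_i + h_i·m_(i+1) = 6(Δ_i − Δ_(i-1)) read
  3·m_0 + 10·m_1 + 2·m_2 = 6(Δ_1 - Δ_0) = 4
Clamped end conditions give two more equations: 2h_0·m_0 + h_0·m_1 = 6(Δ_0 - g'(1)) = 20 and h_1·m_1 + 2h_1·m_2 = 6(g'(6) - Δ_1) = 36.
Solving the tridiagonal system: m_0 = 74/15, m_1 = -16/5, m_2 = 53/5.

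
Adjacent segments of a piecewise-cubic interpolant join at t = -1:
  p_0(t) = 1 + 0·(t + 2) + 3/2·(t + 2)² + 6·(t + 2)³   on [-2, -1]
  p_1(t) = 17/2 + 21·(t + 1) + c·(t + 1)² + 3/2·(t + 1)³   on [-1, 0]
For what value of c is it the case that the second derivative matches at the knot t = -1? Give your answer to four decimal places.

p_0''(t) = 3 + 36·(t + 2), so p_0''(-1) = 39. On the right, p_1''(-1) = 2c, so c = 39/2.

19.5000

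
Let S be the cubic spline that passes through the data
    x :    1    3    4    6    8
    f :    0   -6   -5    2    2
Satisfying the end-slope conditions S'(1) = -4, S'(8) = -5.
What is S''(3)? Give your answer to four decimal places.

Let σ_i = S''(x_i). Step sizes h_i = 2, 1, 2, 2; slopes of the chords Δ_i = (y_(i+1) - y_i)/h_i = -3, 1, 7/2, 0.
  2·σ_0 + 6·σ_1 + 1·σ_2 = 6(Δ_1 - Δ_0) = 24
  1·σ_1 + 6·σ_2 + 2·σ_3 = 6(Δ_2 - Δ_1) = 15
  2·σ_2 + 8·σ_3 + 2·σ_4 = 6(Δ_3 - Δ_2) = -21
Clamped end conditions give two more equations: 2h_0·σ_0 + h_0·σ_1 = 6(Δ_0 - S'(1)) = 6 and h_3·σ_3 + 2h_3·σ_4 = 6(S'(8) - Δ_3) = -30.
Solving the tridiagonal system: σ_0 = -22/61, σ_1 = 227/61, σ_2 = 146/61, σ_3 = -94/61, σ_4 = -821/122.

3.7213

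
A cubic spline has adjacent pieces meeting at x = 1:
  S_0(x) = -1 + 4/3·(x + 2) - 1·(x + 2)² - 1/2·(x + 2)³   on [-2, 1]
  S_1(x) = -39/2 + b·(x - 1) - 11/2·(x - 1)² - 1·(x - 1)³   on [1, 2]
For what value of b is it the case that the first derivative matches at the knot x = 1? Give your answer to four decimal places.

S_0'(x) = 4/3 - 2·(x + 2) - 3/2·(x + 2)², so S_0'(1) = -109/6. On the right, S_1'(1) = b, so b = -109/6.

-18.1667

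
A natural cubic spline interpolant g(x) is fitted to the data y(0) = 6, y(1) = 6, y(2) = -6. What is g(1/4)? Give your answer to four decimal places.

Let σ_i = g''(x_i). Step sizes h_i = 1, 1; slopes of the chords Δ_i = (y_(i+1) - y_i)/h_i = 0, -12.
  1·σ_0 + 4·σ_1 + 1·σ_2 = 6(Δ_1 - Δ_0) = -72
Natural end conditions: σ_0 = σ_2 = 0.
Solving: σ_0 = 0, σ_1 = -18, σ_2 = 0.
On [0, 1], g(x) = 6 + 3·x + 0·x² - 3·x³.
With x = 1/4: g(1/4) = 429/64.

6.7031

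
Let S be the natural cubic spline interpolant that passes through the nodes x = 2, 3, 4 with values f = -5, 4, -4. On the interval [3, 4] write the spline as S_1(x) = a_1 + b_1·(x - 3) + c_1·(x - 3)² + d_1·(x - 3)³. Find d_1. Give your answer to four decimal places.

4.2500

Write M_i for S''(x_i). With h_i = 1, 1 and divided differences Δ_i = 9, -8, the continuity of S' gives the tridiagonal system
  1·M_0 + 4·M_1 + 1·M_2 = 6(Δ_1 - Δ_0) = -102
Natural end conditions: M_0 = M_2 = 0.
Forward elimination and back-substitution give M_0 = 0, M_1 = -51/2, M_2 = 0.
On [3, 4], with S_1(x) = a_1 + b_1·(x - 3) + c_1·(x - 3)² + d_1·(x - 3)³: c_1 = M_1/2 = -51/4, d_1 = (M_2 - M_1)/(6h_1) = 17/4, b_1 = Δ_1 - h_1(2M_1 + M_2)/6 = 1/2.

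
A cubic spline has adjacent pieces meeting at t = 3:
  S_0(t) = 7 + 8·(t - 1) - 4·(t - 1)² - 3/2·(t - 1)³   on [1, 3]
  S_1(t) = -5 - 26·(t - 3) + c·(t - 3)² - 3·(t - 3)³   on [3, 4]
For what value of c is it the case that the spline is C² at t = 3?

-13

S_0''(t) = -8 - 9·(t - 1), so S_0''(3) = -26. On the right, S_1''(3) = 2c, so c = -13.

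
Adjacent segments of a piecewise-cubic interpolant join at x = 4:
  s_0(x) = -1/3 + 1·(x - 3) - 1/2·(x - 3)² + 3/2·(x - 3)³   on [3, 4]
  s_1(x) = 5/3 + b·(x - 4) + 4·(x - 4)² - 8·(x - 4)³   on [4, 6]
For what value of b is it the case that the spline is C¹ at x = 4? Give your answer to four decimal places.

s_0'(x) = 1 - 1·(x - 3) + 9/2·(x - 3)², so s_0'(4) = 9/2. On the right, s_1'(4) = b, so b = 9/2.

4.5000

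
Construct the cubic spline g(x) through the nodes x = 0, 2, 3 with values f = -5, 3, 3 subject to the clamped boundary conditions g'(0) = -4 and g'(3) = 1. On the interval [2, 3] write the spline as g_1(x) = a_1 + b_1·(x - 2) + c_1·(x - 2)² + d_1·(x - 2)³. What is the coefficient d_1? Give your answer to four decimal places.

3.3333

Let m_i = g''(x_i). Step sizes h_i = 2, 1; slopes of the chords Δ_i = (y_(i+1) - y_i)/h_i = 4, 0.
  2·m_0 + 6·m_1 + 1·m_2 = 6(Δ_1 - Δ_0) = -24
Clamped end conditions give two more equations: 2h_0·m_0 + h_0·m_1 = 6(Δ_0 - g'(0)) = 48 and h_1·m_1 + 2h_1·m_2 = 6(g'(3) - Δ_1) = 6.
Hence m_0 = 53/3, m_1 = -34/3, m_2 = 26/3.
On [2, 3], with g_1(x) = a_1 + b_1·(x - 2) + c_1·(x - 2)² + d_1·(x - 2)³: c_1 = m_1/2 = -17/3, d_1 = (m_2 - m_1)/(6h_1) = 10/3, b_1 = Δ_1 - h_1(2m_1 + m_2)/6 = 7/3.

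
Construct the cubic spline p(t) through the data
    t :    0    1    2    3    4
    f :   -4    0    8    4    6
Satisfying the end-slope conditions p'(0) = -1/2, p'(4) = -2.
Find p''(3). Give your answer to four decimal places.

21.1071

Write M_i for p''(x_i). With h_i = 1, 1, 1, 1 and divided differences Δ_i = 4, 8, -4, 2, the continuity of p' gives the tridiagonal system
  1·M_0 + 4·M_1 + 1·M_2 = 6(Δ_1 - Δ_0) = 24
  1·M_1 + 4·M_2 + 1·M_3 = 6(Δ_2 - Δ_1) = -72
  1·M_2 + 4·M_3 + 1·M_4 = 6(Δ_3 - Δ_2) = 36
Clamped end conditions give two more equations: 2h_0·M_0 + h_0·M_1 = 6(Δ_0 - p'(0)) = 27 and h_3·M_3 + 2h_3·M_4 = 6(p'(4) - Δ_3) = -24.
Forward elimination and back-substitution give M_0 = 465/56, M_1 = 291/28, M_2 = -207/8, M_3 = 591/28, M_4 = -1263/56.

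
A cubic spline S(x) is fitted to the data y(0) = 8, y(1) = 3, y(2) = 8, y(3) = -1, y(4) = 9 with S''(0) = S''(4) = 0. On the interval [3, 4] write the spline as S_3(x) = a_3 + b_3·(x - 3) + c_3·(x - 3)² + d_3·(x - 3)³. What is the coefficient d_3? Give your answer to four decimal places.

-6.2679

Write m_i for S''(x_i). With h_i = 1, 1, 1, 1 and divided differences Δ_i = -5, 5, -9, 10, the continuity of S' gives the tridiagonal system
  1·m_0 + 4·m_1 + 1·m_2 = 6(Δ_1 - Δ_0) = 60
  1·m_1 + 4·m_2 + 1·m_3 = 6(Δ_2 - Δ_1) = -84
  1·m_2 + 4·m_3 + 1·m_4 = 6(Δ_3 - Δ_2) = 114
Natural end conditions: m_0 = m_4 = 0.
Solving the tridiagonal system: m_0 = 0, m_1 = 675/28, m_2 = -255/7, m_3 = 1053/28, m_4 = 0.
On [3, 4], with S_3(x) = a_3 + b_3·(x - 3) + c_3·(x - 3)² + d_3·(x - 3)³: c_3 = m_3/2 = 1053/56, d_3 = (m_4 - m_3)/(6h_3) = -351/56, b_3 = Δ_3 - h_3(2m_3 + m_4)/6 = -71/28.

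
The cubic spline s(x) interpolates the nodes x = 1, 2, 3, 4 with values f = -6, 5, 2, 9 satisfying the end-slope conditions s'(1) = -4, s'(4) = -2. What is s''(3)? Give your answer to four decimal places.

38.5333

Put σ_i = s'' at the i-th knot. Here h = (1, 1, 1) and Δ = (11, -3, 7), so the interior equations h_(i-1)·σ_(i-1) + 2(h_(i-1)+h_i)·σ_i + h_i·σ_(i+1) = 6(Δ_i − Δ_(i-1)) read
  1·σ_0 + 4·σ_1 + 1·σ_2 = 6(Δ_1 - Δ_0) = -84
  1·σ_1 + 4·σ_2 + 1·σ_3 = 6(Δ_2 - Δ_1) = 60
Clamped end conditions give two more equations: 2h_0·σ_0 + h_0·σ_1 = 6(Δ_0 - s'(1)) = 90 and h_2·σ_2 + 2h_2·σ_3 = 6(s'(4) - Δ_2) = -54.
Forward elimination and back-substitution give σ_0 = 1034/15, σ_1 = -718/15, σ_2 = 578/15, σ_3 = -694/15.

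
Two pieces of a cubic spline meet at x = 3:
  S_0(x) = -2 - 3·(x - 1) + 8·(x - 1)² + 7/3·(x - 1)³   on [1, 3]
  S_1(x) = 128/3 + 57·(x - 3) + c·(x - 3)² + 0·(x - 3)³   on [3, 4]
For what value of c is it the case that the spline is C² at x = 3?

22

S_0''(x) = 16 + 14·(x - 1), so S_0''(3) = 44. On the right, S_1''(3) = 2c, so c = 22.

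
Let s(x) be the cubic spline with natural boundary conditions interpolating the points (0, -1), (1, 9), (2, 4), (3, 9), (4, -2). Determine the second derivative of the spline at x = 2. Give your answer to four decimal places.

Write M_i for s''(x_i). With h_i = 1, 1, 1, 1 and divided differences Δ_i = 10, -5, 5, -11, the continuity of s' gives the tridiagonal system
  1·M_0 + 4·M_1 + 1·M_2 = 6(Δ_1 - Δ_0) = -90
  1·M_1 + 4·M_2 + 1·M_3 = 6(Δ_2 - Δ_1) = 60
  1·M_2 + 4·M_3 + 1·M_4 = 6(Δ_3 - Δ_2) = -96
Natural end conditions: M_0 = M_4 = 0.
Hence M_0 = 0, M_1 = -843/28, M_2 = 213/7, M_3 = -885/28, M_4 = 0.

30.4286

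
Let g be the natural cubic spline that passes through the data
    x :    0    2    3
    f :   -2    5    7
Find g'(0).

4

Put M_i = g'' at the i-th knot. Here h = (2, 1) and Δ = (7/2, 2), so the interior equations h_(i-1)·M_(i-1) + 2(h_(i-1)+h_i)·M_i + h_i·M_(i+1) = 6(Δ_i − Δ_(i-1)) read
  2·M_0 + 6·M_1 + 1·M_2 = 6(Δ_1 - Δ_0) = -9
Natural end conditions: M_0 = M_2 = 0.
Hence M_0 = 0, M_1 = -3/2, M_2 = 0.
On [0, 2], g'(x) = b_0 + 2c_0·x + 3d_0·x² with b_0 = Δ_0 - h_0(2M_0 + M_1)/6 = 4, c_0 = M_0/2 = 0, d_0 = (M_1 - M_0)/(6h_0) = -1/8. So g'(0) = 4.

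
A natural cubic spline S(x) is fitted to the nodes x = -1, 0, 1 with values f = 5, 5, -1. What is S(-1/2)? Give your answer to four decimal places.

Let M_i = S''(x_i). Step sizes h_i = 1, 1; slopes of the chords Δ_i = (y_(i+1) - y_i)/h_i = 0, -6.
  1·M_0 + 4·M_1 + 1·M_2 = 6(Δ_1 - Δ_0) = -36
Natural end conditions: M_0 = M_2 = 0.
Hence M_0 = 0, M_1 = -9, M_2 = 0.
On [-1, 0], S(x) = 5 + 3/2·(x + 1) + 0·(x + 1)² - 3/2·(x + 1)³.
With (x + 1) = 1/2: S(-1/2) = 89/16.

5.5625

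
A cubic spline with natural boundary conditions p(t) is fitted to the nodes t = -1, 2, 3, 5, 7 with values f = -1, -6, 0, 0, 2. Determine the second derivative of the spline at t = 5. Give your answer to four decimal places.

Write M_i for p''(x_i). With h_i = 3, 1, 2, 2 and divided differences Δ_i = -5/3, 6, 0, 1, the continuity of p' gives the tridiagonal system
  3·M_0 + 8·M_1 + 1·M_2 = 6(Δ_1 - Δ_0) = 46
  1·M_1 + 6·M_2 + 2·M_3 = 6(Δ_2 - Δ_1) = -36
  2·M_2 + 8·M_3 + 2·M_4 = 6(Δ_3 - Δ_2) = 6
Natural end conditions: M_0 = M_4 = 0.
Hence M_0 = 0, M_1 = 581/86, M_2 = -346/43, M_3 = 475/172, M_4 = 0.

2.7616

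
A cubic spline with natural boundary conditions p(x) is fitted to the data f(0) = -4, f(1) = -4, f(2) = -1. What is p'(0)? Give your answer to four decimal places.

-0.7500

Write M_i for p''(x_i). With h_i = 1, 1 and divided differences Δ_i = 0, 3, the continuity of p' gives the tridiagonal system
  1·M_0 + 4·M_1 + 1·M_2 = 6(Δ_1 - Δ_0) = 18
Natural end conditions: M_0 = M_2 = 0.
Solving the tridiagonal system: M_0 = 0, M_1 = 9/2, M_2 = 0.
On [0, 1], p'(x) = b_0 + 2c_0·x + 3d_0·x² with b_0 = Δ_0 - h_0(2M_0 + M_1)/6 = -3/4, c_0 = M_0/2 = 0, d_0 = (M_1 - M_0)/(6h_0) = 3/4. So p'(0) = -3/4.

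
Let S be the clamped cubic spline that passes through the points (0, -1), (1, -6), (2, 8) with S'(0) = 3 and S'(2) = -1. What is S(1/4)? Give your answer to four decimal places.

Put σ_i = S'' at the i-th knot. Here h = (1, 1) and Δ = (-5, 14), so the interior equations h_(i-1)·σ_(i-1) + 2(h_(i-1)+h_i)·σ_i + h_i·σ_(i+1) = 6(Δ_i − Δ_(i-1)) read
  1·σ_0 + 4·σ_1 + 1·σ_2 = 6(Δ_1 - Δ_0) = 114
Clamped end conditions give two more equations: 2h_0·σ_0 + h_0·σ_1 = 6(Δ_0 - S'(0)) = -48 and h_1·σ_1 + 2h_1·σ_2 = 6(S'(2) - Δ_1) = -90.
Solving the tridiagonal system: σ_0 = -109/2, σ_1 = 61, σ_2 = -151/2.
On [0, 1], S(t) = -1 + 3·t - 109/4·t² + 77/4·t³.
With t = 1/4: S(1/4) = -423/256.

-1.6523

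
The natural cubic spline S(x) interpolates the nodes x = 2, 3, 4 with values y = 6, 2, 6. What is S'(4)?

6

Write M_i for S''(x_i). With h_i = 1, 1 and divided differences Δ_i = -4, 4, the continuity of S' gives the tridiagonal system
  1·M_0 + 4·M_1 + 1·M_2 = 6(Δ_1 - Δ_0) = 48
Natural end conditions: M_0 = M_2 = 0.
Solving: M_0 = 0, M_1 = 12, M_2 = 0.
On [3, 4], S'(x) = b_1 + 2c_1·(x - 3) + 3d_1·(x - 3)² with b_1 = Δ_1 - h_1(2M_1 + M_2)/6 = 0, c_1 = M_1/2 = 6, d_1 = (M_2 - M_1)/(6h_1) = -2. So S'(4) = 6.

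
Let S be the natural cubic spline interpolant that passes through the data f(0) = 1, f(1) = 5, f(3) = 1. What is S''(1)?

-6

Put σ_i = S'' at the i-th knot. Here h = (1, 2) and Δ = (4, -2), so the interior equations h_(i-1)·σ_(i-1) + 2(h_(i-1)+h_i)·σ_i + h_i·σ_(i+1) = 6(Δ_i − Δ_(i-1)) read
  1·σ_0 + 6·σ_1 + 2·σ_2 = 6(Δ_1 - Δ_0) = -36
Natural end conditions: σ_0 = σ_2 = 0.
Hence σ_0 = 0, σ_1 = -6, σ_2 = 0.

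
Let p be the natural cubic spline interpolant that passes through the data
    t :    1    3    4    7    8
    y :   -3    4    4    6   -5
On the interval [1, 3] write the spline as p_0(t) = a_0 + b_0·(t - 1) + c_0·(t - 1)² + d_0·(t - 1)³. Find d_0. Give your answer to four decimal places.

Write M_i for p''(x_i). With h_i = 2, 1, 3, 1 and divided differences Δ_i = 7/2, 0, 2/3, -11, the continuity of p' gives the tridiagonal system
  2·M_0 + 6·M_1 + 1·M_2 = 6(Δ_1 - Δ_0) = -21
  1·M_1 + 8·M_2 + 3·M_3 = 6(Δ_2 - Δ_1) = 4
  3·M_2 + 8·M_3 + 1·M_4 = 6(Δ_3 - Δ_2) = -70
Natural end conditions: M_0 = M_4 = 0.
Solving the tridiagonal system: M_0 = 0, M_1 = -1397/322, M_2 = 810/161, M_3 = -3425/322, M_4 = 0.
On [1, 3], with p_0(t) = a_0 + b_0·(t - 1) + c_0·(t - 1)² + d_0·(t - 1)³: c_0 = M_0/2 = 0, d_0 = (M_1 - M_0)/(6h_0) = -1397/3864, b_0 = Δ_0 - h_0(2M_0 + M_1)/6 = 2389/483.

-0.3615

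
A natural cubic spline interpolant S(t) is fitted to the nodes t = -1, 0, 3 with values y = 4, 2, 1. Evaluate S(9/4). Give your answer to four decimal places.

Put σ_i = S'' at the i-th knot. Here h = (1, 3) and Δ = (-2, -1/3), so the interior equations h_(i-1)·σ_(i-1) + 2(h_(i-1)+h_i)·σ_i + h_i·σ_(i+1) = 6(Δ_i − Δ_(i-1)) read
  1·σ_0 + 8·σ_1 + 3·σ_2 = 6(Δ_1 - Δ_0) = 10
Natural end conditions: σ_0 = σ_2 = 0.
Solving: σ_0 = 0, σ_1 = 5/4, σ_2 = 0.
On [0, 3], S(t) = 2 - 19/12·t + 5/8·t² - 5/72·t³.
With t = 9/4: S(9/4) = 415/512.

0.8105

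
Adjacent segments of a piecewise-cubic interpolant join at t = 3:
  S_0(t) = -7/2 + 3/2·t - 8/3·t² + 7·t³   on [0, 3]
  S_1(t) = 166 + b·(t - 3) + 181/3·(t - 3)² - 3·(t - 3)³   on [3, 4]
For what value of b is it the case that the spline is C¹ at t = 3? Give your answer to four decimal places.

S_0'(t) = 3/2 - 16/3·t + 21·t², so S_0'(3) = 349/2. On the right, S_1'(3) = b, so b = 349/2.

174.5000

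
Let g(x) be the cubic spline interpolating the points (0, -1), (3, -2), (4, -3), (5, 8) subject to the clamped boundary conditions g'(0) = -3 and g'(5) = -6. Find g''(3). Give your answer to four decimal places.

Write M_i for g''(x_i). With h_i = 3, 1, 1 and divided differences Δ_i = -1/3, -1, 11, the continuity of g' gives the tridiagonal system
  3·M_0 + 8·M_1 + 1·M_2 = 6(Δ_1 - Δ_0) = -4
  1·M_1 + 4·M_2 + 1·M_3 = 6(Δ_2 - Δ_1) = 72
Clamped end conditions give two more equations: 2h_0·M_0 + h_0·M_1 = 6(Δ_0 - g'(0)) = 16 and h_2·M_2 + 2h_2·M_3 = 6(g'(5) - Δ_2) = -102.
Forward elimination and back-substitution give M_0 = 562/87, M_1 = -220/29, M_2 = 1082/29, M_3 = -2020/29.

-7.5862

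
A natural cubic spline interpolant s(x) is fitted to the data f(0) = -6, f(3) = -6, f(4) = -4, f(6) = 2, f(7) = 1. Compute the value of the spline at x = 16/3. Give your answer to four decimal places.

0.7111

With M_i denoting the second derivative at x_i, h_i = 3, 1, 2, 1, and Δ_i = (y_(i+1) − y_i)/h_i = 0, 2, 3, -1:
  3·M_0 + 8·M_1 + 1·M_2 = 6(Δ_1 - Δ_0) = 12
  1·M_1 + 6·M_2 + 2·M_3 = 6(Δ_2 - Δ_1) = 6
  2·M_2 + 6·M_3 + 1·M_4 = 6(Δ_3 - Δ_2) = -24
Natural end conditions: M_0 = M_4 = 0.
Forward elimination and back-substitution give M_0 = 0, M_1 = 6/5, M_2 = 12/5, M_3 = -24/5, M_4 = 0.
On [4, 6], s(x) = -4 + 3·(x - 4) + 6/5·(x - 4)² - 3/5·(x - 4)³.
With (x - 4) = 4/3: s(16/3) = 32/45.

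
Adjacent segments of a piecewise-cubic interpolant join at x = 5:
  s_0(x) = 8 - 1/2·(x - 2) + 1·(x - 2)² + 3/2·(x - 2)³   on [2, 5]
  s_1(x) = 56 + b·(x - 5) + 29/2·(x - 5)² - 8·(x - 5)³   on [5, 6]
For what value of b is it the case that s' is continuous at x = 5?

s_0'(x) = -1/2 + 2·(x - 2) + 9/2·(x - 2)², so s_0'(5) = 46. On the right, s_1'(5) = b, so b = 46.

46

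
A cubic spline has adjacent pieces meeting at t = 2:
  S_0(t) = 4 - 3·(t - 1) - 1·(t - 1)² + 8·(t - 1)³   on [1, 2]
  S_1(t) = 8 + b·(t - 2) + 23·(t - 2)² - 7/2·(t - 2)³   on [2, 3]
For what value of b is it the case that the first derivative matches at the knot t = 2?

S_0'(t) = -3 - 2·(t - 1) + 24·(t - 1)², so S_0'(2) = 19. On the right, S_1'(2) = b, so b = 19.

19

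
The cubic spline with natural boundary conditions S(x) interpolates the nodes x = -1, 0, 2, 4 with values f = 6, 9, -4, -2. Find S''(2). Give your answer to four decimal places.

8.7273

Put m_i = S'' at the i-th knot. Here h = (1, 2, 2) and Δ = (3, -13/2, 1), so the interior equations h_(i-1)·m_(i-1) + 2(h_(i-1)+h_i)·m_i + h_i·m_(i+1) = 6(Δ_i − Δ_(i-1)) read
  1·m_0 + 6·m_1 + 2·m_2 = 6(Δ_1 - Δ_0) = -57
  2·m_1 + 8·m_2 + 2·m_3 = 6(Δ_2 - Δ_1) = 45
Natural end conditions: m_0 = m_3 = 0.
Solving the tridiagonal system: m_0 = 0, m_1 = -273/22, m_2 = 96/11, m_3 = 0.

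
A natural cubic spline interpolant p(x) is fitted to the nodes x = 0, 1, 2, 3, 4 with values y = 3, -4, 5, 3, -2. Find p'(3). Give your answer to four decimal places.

-5.5357

With M_i denoting the second derivative at x_i, h_i = 1, 1, 1, 1, and Δ_i = (y_(i+1) − y_i)/h_i = -7, 9, -2, -5:
  1·M_0 + 4·M_1 + 1·M_2 = 6(Δ_1 - Δ_0) = 96
  1·M_1 + 4·M_2 + 1·M_3 = 6(Δ_2 - Δ_1) = -66
  1·M_2 + 4·M_3 + 1·M_4 = 6(Δ_3 - Δ_2) = -18
Natural end conditions: M_0 = M_4 = 0.
Solving the tridiagonal system: M_0 = 0, M_1 = 843/28, M_2 = -171/7, M_3 = 45/28, M_4 = 0.
On [3, 4], p'(x) = b_3 + 2c_3·(x - 3) + 3d_3·(x - 3)² with b_3 = Δ_3 - h_3(2M_3 + M_4)/6 = -155/28, c_3 = M_3/2 = 45/56, d_3 = (M_4 - M_3)/(6h_3) = -15/56. So p'(3) = -155/28.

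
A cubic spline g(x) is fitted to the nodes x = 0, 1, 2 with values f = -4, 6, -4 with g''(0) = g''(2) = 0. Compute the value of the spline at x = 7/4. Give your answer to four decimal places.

Put M_i = g'' at the i-th knot. Here h = (1, 1) and Δ = (10, -10), so the interior equations h_(i-1)·M_(i-1) + 2(h_(i-1)+h_i)·M_i + h_i·M_(i+1) = 6(Δ_i − Δ_(i-1)) read
  1·M_0 + 4·M_1 + 1·M_2 = 6(Δ_1 - Δ_0) = -120
Natural end conditions: M_0 = M_2 = 0.
Solving the tridiagonal system: M_0 = 0, M_1 = -30, M_2 = 0.
On [1, 2], g(x) = 6 + 0·(x - 1) - 15·(x - 1)² + 5·(x - 1)³.
With (x - 1) = 3/4: g(7/4) = -21/64.

-0.3281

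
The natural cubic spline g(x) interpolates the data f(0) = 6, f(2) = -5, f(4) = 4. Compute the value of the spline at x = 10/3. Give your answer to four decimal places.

-0.4815

With σ_i denoting the second derivative at x_i, h_i = 2, 2, and Δ_i = (y_(i+1) − y_i)/h_i = -11/2, 9/2:
  2·σ_0 + 8·σ_1 + 2·σ_2 = 6(Δ_1 - Δ_0) = 60
Natural end conditions: σ_0 = σ_2 = 0.
Hence σ_0 = 0, σ_1 = 15/2, σ_2 = 0.
On [2, 4], g(x) = -5 - 1/2·(x - 2) + 15/4·(x - 2)² - 5/8·(x - 2)³.
With (x - 2) = 4/3: g(10/3) = -13/27.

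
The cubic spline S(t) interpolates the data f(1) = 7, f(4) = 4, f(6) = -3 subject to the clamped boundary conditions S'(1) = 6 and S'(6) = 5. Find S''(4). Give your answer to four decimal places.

Put σ_i = S'' at the i-th knot. Here h = (3, 2) and Δ = (-1, -7/2), so the interior equations h_(i-1)·σ_(i-1) + 2(h_(i-1)+h_i)·σ_i + h_i·σ_(i+1) = 6(Δ_i − Δ_(i-1)) read
  3·σ_0 + 10·σ_1 + 2·σ_2 = 6(Δ_1 - Δ_0) = -15
Clamped end conditions give two more equations: 2h_0·σ_0 + h_0·σ_1 = 6(Δ_0 - S'(1)) = -42 and h_1·σ_1 + 2h_1·σ_2 = 6(S'(6) - Δ_1) = 51.
Forward elimination and back-substitution give σ_0 = -57/10, σ_1 = -13/5, σ_2 = 281/20.

-2.6000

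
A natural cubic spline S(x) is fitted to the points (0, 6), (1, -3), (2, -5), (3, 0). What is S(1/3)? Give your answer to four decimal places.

Let σ_i = S''(x_i). Step sizes h_i = 1, 1, 1; slopes of the chords Δ_i = (y_(i+1) - y_i)/h_i = -9, -2, 5.
  1·σ_0 + 4·σ_1 + 1·σ_2 = 6(Δ_1 - Δ_0) = 42
  1·σ_1 + 4·σ_2 + 1·σ_3 = 6(Δ_2 - Δ_1) = 42
Natural end conditions: σ_0 = σ_3 = 0.
Hence σ_0 = 0, σ_1 = 42/5, σ_2 = 42/5, σ_3 = 0.
On [0, 1], S(x) = 6 - 52/5·x + 0·x² + 7/5·x³.
With x = 1/3: S(1/3) = 349/135.

2.5852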